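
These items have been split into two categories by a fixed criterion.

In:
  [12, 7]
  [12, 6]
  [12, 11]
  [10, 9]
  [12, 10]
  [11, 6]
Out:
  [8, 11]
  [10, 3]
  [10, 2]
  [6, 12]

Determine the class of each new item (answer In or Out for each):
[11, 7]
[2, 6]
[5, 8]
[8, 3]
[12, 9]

Every 'In' example satisfies: first > second AND sum ≥ 17. None of the 'Out' examples do.
[11, 7]: 11 > 7, 11+7 = 18, fits → In.
[2, 6]: 2 < 6, 2+6 = 8, does not pass → Out.
[5, 8]: 5 < 8, 5+8 = 13, does not pass → Out.
[8, 3]: 8 > 3, 8+3 = 11, does not pass → Out.
[12, 9]: 12 > 9, 12+9 = 21, fits → In.

In, Out, Out, Out, In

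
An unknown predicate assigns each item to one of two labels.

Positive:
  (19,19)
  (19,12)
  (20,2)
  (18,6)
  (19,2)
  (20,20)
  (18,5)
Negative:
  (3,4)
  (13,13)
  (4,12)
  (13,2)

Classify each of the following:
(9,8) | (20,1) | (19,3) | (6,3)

Negative, Positive, Positive, Negative

The common property of the 'Positive' items is: first ≥ 18. No 'Negative' item has it.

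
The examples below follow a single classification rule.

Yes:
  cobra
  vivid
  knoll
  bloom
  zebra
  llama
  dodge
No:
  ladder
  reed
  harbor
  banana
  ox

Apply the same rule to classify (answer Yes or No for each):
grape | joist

Yes, Yes

The common property of the 'Yes' items is: odd length. No 'No' item has it.
grape: length 5 — fits, so Yes. joist: length 5 — fits, so Yes.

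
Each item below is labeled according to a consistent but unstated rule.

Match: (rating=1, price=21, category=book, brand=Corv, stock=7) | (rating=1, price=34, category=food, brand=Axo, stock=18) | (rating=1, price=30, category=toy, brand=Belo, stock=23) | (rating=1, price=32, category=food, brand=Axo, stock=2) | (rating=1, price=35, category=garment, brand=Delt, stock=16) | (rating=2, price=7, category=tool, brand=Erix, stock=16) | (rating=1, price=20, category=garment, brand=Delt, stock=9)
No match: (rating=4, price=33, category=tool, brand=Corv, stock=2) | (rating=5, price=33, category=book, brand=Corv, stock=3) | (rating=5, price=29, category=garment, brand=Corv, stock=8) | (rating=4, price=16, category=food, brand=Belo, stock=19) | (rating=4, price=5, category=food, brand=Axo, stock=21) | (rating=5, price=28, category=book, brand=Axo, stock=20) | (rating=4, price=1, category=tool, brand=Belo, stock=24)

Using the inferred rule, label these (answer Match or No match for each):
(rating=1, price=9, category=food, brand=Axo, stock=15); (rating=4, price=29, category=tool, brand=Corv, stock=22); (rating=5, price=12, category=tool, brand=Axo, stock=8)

The pattern is that an item is 'Match' exactly when: rating ≤ 2.
(rating=1, price=9, category=food, brand=Axo, stock=15): rating = 1 — matches, so Match. (rating=4, price=29, category=tool, brand=Corv, stock=22): rating = 4 — does not satisfy this, so No match. (rating=5, price=12, category=tool, brand=Axo, stock=8): rating = 5 — does not satisfy this, so No match.

Match, No match, No match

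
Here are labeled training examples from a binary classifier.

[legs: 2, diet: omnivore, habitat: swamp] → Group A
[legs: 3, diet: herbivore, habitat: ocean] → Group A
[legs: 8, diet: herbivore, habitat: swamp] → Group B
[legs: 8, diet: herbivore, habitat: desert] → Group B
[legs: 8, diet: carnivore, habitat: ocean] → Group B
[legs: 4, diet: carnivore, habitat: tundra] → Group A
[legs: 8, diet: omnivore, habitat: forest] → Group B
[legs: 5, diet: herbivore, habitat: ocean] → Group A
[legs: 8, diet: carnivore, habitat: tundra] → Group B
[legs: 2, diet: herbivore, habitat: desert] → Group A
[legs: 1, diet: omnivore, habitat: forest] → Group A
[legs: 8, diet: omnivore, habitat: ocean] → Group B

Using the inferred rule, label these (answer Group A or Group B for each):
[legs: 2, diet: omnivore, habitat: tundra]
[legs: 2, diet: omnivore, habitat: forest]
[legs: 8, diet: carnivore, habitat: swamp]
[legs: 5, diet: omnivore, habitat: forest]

Group A, Group A, Group B, Group A

The distinguishing property — legs ≤ 5 — holds for all the 'Group A' cases and none of the 'Group B' cases.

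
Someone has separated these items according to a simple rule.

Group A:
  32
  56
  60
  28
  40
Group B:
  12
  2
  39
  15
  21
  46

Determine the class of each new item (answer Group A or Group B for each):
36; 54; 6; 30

Group A, Group B, Group B, Group B

One predicate separates the groups cleanly: multiple of 4 AND at least 15.
36 — 36 = 4·9, 36 ≥ 15, hence Group A.
54 — 54 = 4·13 + 2, 54 ≥ 15, hence Group B.
6 — 6 = 4·1 + 2, 6 < 15, hence Group B.
30 — 30 = 4·7 + 2, 30 ≥ 15, hence Group B.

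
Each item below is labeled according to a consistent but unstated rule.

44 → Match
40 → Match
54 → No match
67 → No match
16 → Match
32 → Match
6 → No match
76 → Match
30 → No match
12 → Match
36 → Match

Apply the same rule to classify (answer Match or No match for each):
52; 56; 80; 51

The rule appears to be: multiple of 4.
52 → 52 = 4·13 → Match. 56 → 56 = 4·14 → Match. 80 → 80 = 4·20 → Match. 51 → 51 = 4·12 + 3 → No match.

Match, Match, Match, No match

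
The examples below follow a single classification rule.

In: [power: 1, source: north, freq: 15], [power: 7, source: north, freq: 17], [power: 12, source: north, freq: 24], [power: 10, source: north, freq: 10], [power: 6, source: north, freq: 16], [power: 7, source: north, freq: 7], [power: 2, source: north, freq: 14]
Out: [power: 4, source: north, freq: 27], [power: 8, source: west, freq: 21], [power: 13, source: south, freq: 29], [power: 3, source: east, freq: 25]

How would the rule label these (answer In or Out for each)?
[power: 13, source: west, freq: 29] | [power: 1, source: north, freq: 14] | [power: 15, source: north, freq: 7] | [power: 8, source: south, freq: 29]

Out, In, In, Out

All 'In' examples share one property — source is north AND freq ≤ 24 — and every 'Out' example lacks it.
Out: [power: 13, source: west, freq: 29], since source is west, freq = 29.
In: [power: 1, source: north, freq: 14], since source is north, freq = 14.
In: [power: 15, source: north, freq: 7], since source is north, freq = 7.
Out: [power: 8, source: south, freq: 29], since source is south, freq = 29.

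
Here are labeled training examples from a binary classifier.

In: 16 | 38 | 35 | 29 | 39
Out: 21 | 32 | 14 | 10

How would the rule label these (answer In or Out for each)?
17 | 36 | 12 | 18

In, In, Out, In

The distinguishing property — digit sum ≥ 6 — holds for all the 'In' cases and none of the 'Out' cases.
17: In (digit sum 1+7 = 8). 36: In (digit sum 3+6 = 9). 12: Out (digit sum 1+2 = 3). 18: In (digit sum 1+8 = 9).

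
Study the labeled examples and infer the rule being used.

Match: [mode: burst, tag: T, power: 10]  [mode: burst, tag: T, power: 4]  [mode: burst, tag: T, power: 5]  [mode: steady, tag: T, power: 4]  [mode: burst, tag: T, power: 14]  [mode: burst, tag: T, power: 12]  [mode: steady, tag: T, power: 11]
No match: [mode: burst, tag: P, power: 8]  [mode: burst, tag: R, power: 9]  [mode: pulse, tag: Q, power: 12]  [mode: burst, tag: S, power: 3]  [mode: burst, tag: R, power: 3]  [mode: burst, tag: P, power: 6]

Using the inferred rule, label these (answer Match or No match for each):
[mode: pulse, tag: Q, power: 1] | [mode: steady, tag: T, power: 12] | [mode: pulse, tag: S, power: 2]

No match, Match, No match

Checking candidate rules against both groups, what survives is: tag is T.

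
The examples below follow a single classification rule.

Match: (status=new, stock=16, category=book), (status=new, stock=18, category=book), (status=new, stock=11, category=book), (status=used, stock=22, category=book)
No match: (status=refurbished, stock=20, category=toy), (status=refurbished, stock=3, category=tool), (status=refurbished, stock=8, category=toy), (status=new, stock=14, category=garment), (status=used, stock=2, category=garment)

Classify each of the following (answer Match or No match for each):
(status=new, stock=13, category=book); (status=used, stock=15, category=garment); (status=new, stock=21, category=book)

Match, No match, Match

Checking candidate rules against both groups, what survives is: category is book.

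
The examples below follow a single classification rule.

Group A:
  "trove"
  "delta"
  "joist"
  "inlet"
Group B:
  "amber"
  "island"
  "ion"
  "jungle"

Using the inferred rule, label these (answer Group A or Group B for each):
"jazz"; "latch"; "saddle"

Group B, Group A, Group B

The pattern is that an item is 'Group A' exactly when: contains 't'.
"jazz" — no 't', hence Group B. "latch" — has 't', hence Group A. "saddle" — no 't', hence Group B.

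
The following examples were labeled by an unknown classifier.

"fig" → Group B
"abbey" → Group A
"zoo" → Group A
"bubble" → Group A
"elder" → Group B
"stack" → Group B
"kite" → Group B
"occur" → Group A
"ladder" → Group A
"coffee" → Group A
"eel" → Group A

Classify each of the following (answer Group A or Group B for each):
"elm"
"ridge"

Group B, Group B

Comparing the two groups points to one rule — has a double letter.
"elm" — no doubled letter, hence Group B.
"ridge" — no doubled letter, hence Group B.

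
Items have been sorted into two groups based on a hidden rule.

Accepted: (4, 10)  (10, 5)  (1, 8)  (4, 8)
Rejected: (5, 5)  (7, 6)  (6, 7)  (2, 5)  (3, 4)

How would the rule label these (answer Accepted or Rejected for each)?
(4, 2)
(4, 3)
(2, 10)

A rule that fits every label: max ≥ 8 — true of each 'Accepted' example, false of each 'Rejected' one.

Rejected, Rejected, Accepted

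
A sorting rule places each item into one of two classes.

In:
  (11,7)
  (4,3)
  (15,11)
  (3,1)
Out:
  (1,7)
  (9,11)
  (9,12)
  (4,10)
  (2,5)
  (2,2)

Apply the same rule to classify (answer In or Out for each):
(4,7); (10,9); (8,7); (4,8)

Out, In, In, Out

Looking at the examples, the only property every 'In' case has and every 'Out' case lacks is: first > second.
Out: (4,7), since 4 < 7.
In: (10,9), since 10 > 9.
In: (8,7), since 8 > 7.
Out: (4,8), since 4 < 8.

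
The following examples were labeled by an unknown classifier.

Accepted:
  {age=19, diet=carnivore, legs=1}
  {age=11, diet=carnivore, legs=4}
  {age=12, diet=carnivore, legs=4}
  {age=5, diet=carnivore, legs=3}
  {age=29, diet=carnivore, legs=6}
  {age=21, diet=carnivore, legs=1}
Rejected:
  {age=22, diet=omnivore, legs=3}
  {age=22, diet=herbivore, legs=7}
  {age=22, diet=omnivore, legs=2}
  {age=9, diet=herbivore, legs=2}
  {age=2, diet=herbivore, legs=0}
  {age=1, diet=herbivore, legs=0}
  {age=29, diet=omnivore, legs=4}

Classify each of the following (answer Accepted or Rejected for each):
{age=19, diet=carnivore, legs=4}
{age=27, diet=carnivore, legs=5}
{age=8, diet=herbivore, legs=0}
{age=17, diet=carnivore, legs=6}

Accepted, Accepted, Rejected, Accepted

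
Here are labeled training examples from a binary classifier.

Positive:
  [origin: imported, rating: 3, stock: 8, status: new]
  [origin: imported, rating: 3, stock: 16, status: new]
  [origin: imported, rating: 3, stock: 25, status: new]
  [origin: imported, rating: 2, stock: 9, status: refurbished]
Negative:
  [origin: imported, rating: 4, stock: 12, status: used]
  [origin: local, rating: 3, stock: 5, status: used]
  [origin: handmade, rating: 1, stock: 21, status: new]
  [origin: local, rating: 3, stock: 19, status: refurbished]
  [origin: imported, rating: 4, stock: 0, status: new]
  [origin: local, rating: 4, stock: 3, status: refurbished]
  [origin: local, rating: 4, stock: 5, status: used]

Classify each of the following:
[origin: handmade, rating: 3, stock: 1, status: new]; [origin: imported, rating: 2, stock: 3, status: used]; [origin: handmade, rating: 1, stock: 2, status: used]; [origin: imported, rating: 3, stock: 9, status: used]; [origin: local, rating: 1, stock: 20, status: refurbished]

Negative, Positive, Negative, Positive, Negative

The distinguishing property — origin is imported AND rating ≤ 3 — holds for all the 'Positive' cases and none of the 'Negative' cases.
[origin: handmade, rating: 3, stock: 1, status: new]: Negative (origin is handmade, rating = 3). [origin: imported, rating: 2, stock: 3, status: used]: Positive (origin is imported, rating = 2). [origin: handmade, rating: 1, stock: 2, status: used]: Negative (origin is handmade, rating = 1). [origin: imported, rating: 3, stock: 9, status: used]: Positive (origin is imported, rating = 3). [origin: local, rating: 1, stock: 20, status: refurbished]: Negative (origin is local, rating = 1).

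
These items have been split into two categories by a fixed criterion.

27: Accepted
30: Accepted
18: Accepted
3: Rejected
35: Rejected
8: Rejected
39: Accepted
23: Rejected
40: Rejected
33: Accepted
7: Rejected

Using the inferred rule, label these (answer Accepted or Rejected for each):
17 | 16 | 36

The rule appears to be: multiple of 3 AND at least 7.

Rejected, Rejected, Accepted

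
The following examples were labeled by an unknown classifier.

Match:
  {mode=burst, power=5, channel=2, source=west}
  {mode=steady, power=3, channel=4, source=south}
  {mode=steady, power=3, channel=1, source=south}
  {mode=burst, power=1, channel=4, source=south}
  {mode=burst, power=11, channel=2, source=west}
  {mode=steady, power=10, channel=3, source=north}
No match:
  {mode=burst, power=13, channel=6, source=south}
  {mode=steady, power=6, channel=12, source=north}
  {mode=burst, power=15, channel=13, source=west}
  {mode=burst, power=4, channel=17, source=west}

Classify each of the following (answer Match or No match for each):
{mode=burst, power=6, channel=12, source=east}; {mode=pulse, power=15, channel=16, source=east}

No match, No match

One predicate separates the groups cleanly: channel ≤ 4.
{mode=burst, power=6, channel=12, source=east}: No match (channel = 12).
{mode=pulse, power=15, channel=16, source=east}: No match (channel = 16).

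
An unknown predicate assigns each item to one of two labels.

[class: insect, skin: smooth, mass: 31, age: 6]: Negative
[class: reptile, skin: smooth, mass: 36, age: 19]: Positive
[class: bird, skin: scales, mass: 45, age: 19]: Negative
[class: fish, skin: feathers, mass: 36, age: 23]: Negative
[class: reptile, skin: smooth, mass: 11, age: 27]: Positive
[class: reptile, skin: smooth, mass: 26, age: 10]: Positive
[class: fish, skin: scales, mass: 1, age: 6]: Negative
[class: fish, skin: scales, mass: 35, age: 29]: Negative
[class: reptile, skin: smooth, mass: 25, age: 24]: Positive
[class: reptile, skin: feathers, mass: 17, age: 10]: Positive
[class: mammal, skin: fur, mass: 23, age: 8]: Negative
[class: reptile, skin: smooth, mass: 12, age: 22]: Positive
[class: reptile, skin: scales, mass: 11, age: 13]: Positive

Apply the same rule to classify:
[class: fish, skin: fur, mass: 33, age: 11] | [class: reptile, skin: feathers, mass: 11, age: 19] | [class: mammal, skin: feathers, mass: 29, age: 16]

Negative, Positive, Negative

The pattern is that an item is 'Positive' exactly when: class is reptile.
[class: fish, skin: fur, mass: 33, age: 11]: class is fish, fails this test → Negative. [class: reptile, skin: feathers, mass: 11, age: 19]: class is reptile, passes → Positive. [class: mammal, skin: feathers, mass: 29, age: 16]: class is mammal, fails this test → Negative.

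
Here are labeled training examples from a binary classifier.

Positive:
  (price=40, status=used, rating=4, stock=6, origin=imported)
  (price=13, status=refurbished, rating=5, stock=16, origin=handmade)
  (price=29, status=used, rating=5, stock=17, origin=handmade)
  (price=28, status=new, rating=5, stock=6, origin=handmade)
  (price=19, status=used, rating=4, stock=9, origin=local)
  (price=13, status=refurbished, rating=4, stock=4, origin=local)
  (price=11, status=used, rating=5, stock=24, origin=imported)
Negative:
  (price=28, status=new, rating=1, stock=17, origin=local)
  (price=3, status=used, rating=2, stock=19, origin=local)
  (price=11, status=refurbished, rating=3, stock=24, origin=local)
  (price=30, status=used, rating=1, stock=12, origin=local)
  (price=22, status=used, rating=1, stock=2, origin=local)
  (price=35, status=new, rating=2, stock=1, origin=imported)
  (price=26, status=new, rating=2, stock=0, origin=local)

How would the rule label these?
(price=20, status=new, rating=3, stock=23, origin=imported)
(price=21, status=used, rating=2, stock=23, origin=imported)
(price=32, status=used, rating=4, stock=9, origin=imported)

Negative, Negative, Positive

One predicate separates the groups cleanly: rating ≥ 4.
(price=20, status=new, rating=3, stock=23, origin=imported) → rating = 3 → Negative. (price=21, status=used, rating=2, stock=23, origin=imported) → rating = 2 → Negative. (price=32, status=used, rating=4, stock=9, origin=imported) → rating = 4 → Positive.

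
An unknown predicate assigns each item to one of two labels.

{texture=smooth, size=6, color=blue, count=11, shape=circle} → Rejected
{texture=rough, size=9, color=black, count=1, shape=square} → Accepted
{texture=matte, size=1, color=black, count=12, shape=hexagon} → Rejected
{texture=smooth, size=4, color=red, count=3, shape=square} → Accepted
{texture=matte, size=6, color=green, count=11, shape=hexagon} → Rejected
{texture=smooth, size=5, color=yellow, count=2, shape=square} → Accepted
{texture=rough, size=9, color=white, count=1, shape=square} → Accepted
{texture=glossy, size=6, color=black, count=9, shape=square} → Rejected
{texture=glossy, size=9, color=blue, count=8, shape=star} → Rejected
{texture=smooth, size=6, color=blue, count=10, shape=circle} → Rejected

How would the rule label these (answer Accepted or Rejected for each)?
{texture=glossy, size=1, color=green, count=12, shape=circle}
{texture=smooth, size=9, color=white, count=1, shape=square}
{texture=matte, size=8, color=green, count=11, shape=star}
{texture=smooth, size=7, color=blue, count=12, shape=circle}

Rejected, Accepted, Rejected, Rejected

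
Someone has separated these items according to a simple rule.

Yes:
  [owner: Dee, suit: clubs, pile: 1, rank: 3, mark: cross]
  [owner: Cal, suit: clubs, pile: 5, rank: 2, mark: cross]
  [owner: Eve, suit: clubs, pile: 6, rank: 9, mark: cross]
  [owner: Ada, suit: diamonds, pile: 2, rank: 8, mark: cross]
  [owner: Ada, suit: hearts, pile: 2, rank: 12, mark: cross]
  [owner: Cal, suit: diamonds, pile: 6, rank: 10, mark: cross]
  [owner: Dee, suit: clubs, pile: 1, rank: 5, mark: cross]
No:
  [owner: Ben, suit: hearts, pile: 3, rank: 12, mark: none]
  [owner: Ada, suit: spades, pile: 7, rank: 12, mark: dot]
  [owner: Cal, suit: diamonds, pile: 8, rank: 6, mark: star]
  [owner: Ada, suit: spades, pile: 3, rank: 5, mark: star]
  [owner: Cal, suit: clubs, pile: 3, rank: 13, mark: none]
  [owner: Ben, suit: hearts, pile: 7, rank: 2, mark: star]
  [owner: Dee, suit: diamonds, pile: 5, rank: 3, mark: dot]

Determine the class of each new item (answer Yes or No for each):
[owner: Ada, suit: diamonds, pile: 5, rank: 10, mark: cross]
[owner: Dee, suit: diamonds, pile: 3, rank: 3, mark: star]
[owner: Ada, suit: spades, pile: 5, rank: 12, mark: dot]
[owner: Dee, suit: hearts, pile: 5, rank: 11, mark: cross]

The distinguishing property — mark is cross — holds for all the 'Yes' cases and none of the 'No' cases.
[owner: Ada, suit: diamonds, pile: 5, rank: 10, mark: cross]: mark is cross, meets the rule → Yes. [owner: Dee, suit: diamonds, pile: 3, rank: 3, mark: star]: mark is star, does not satisfy this → No. [owner: Ada, suit: spades, pile: 5, rank: 12, mark: dot]: mark is dot, does not satisfy this → No. [owner: Dee, suit: hearts, pile: 5, rank: 11, mark: cross]: mark is cross, meets the rule → Yes.

Yes, No, No, Yes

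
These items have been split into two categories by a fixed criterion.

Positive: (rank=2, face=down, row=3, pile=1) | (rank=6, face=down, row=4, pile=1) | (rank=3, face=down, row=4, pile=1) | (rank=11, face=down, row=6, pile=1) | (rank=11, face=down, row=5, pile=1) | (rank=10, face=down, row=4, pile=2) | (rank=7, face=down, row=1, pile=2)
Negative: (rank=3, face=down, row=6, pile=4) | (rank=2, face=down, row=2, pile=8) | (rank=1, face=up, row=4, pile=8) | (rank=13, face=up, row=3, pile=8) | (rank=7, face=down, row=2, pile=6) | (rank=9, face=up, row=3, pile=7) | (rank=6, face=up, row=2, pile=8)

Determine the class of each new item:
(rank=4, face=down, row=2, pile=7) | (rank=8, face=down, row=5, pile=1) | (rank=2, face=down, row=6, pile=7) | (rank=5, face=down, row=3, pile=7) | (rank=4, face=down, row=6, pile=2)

The rule appears to be: pile ≤ 2.
Negative: (rank=4, face=down, row=2, pile=7), since pile = 7.
Positive: (rank=8, face=down, row=5, pile=1), since pile = 1.
Negative: (rank=2, face=down, row=6, pile=7), since pile = 7.
Negative: (rank=5, face=down, row=3, pile=7), since pile = 7.
Positive: (rank=4, face=down, row=6, pile=2), since pile = 2.

Negative, Positive, Negative, Negative, Positive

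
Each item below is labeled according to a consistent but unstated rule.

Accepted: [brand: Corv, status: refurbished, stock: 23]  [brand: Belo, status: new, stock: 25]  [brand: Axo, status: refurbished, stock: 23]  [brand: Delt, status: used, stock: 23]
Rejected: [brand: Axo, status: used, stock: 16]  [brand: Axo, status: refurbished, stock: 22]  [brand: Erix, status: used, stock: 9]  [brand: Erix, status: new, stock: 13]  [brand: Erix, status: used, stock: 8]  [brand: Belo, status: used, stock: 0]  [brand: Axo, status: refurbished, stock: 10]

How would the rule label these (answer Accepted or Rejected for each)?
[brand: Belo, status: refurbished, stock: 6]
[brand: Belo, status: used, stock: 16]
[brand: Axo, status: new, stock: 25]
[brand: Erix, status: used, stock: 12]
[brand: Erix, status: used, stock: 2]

Rejected, Rejected, Accepted, Rejected, Rejected

A rule that fits every label: stock ≥ 23 — true of each 'Accepted' example, false of each 'Rejected' one.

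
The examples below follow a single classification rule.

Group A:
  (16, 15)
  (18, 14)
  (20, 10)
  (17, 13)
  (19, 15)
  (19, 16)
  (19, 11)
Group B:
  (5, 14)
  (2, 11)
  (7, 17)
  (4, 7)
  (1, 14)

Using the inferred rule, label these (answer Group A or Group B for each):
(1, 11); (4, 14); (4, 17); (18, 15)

A rule that fits every label: first > second — true of each 'Group A' example, false of each 'Group B' one.
(1, 11) — 1 < 11, hence Group B. (4, 14) — 4 < 14, hence Group B. (4, 17) — 4 < 17, hence Group B. (18, 15) — 18 > 15, hence Group A.

Group B, Group B, Group B, Group A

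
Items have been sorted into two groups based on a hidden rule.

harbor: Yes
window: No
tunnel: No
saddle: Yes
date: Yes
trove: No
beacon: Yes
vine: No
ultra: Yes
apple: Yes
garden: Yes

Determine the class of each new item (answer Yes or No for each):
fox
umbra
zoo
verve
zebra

The rule appears to be: contains 'a'.
fox: no 'a', does not satisfy this → No. umbra: has 'a', passes → Yes. zoo: no 'a', does not satisfy this → No. verve: no 'a', does not satisfy this → No. zebra: has 'a', passes → Yes.

No, Yes, No, No, Yes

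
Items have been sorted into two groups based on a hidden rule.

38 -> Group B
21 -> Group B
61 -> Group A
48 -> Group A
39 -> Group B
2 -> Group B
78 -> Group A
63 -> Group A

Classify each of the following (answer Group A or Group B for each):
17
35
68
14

Group B, Group B, Group A, Group B

The simplest hypothesis consistent with all the labels is: at least 48.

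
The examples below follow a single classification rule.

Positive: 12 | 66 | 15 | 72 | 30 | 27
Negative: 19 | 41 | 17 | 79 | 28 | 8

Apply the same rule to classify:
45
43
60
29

Positive, Negative, Positive, Negative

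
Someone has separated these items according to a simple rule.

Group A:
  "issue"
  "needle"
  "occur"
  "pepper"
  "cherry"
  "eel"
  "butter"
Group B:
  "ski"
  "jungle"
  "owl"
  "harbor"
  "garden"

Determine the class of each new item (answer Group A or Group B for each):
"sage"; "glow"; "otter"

Group B, Group B, Group A

The simplest hypothesis consistent with all the labels is: has a double letter.
Group B: "sage", since no doubled letter.
Group B: "glow", since no doubled letter.
Group A: "otter", since 'tt' doubled.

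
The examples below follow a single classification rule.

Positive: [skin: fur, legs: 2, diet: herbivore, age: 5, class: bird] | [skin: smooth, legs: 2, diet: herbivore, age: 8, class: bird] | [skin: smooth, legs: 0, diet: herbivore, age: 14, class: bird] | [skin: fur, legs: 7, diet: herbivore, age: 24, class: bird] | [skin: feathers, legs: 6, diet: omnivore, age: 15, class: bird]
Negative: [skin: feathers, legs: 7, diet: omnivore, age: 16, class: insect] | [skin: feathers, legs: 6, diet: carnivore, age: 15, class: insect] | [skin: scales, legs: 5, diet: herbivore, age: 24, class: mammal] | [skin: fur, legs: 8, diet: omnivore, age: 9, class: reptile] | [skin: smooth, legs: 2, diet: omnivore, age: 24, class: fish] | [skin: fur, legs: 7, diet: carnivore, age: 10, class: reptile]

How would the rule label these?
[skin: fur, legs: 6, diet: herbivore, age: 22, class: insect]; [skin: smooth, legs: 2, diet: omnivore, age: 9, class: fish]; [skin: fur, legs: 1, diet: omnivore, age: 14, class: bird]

Negative, Negative, Positive

The common property of the 'Positive' items is: class is bird. No 'Negative' item has it.
[skin: fur, legs: 6, diet: herbivore, age: 22, class: insect]: class is insect — doesn't qualify, so Negative. [skin: smooth, legs: 2, diet: omnivore, age: 9, class: fish]: class is fish — doesn't qualify, so Negative. [skin: fur, legs: 1, diet: omnivore, age: 14, class: bird]: class is bird — has this property, so Positive.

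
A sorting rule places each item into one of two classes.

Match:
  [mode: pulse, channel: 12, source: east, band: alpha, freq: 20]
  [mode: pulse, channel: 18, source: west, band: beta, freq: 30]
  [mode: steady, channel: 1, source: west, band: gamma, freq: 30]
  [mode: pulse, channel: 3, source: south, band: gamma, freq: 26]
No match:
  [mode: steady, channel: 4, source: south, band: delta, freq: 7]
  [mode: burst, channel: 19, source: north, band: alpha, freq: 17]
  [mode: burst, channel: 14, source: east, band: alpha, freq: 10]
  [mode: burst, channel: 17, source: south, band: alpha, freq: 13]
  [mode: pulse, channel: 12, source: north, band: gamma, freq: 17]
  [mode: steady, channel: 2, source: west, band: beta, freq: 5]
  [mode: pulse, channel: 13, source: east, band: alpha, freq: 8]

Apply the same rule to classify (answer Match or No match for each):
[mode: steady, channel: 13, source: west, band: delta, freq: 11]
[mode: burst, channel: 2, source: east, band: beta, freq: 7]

'Match' ⟺ freq ≥ 20.

No match, No match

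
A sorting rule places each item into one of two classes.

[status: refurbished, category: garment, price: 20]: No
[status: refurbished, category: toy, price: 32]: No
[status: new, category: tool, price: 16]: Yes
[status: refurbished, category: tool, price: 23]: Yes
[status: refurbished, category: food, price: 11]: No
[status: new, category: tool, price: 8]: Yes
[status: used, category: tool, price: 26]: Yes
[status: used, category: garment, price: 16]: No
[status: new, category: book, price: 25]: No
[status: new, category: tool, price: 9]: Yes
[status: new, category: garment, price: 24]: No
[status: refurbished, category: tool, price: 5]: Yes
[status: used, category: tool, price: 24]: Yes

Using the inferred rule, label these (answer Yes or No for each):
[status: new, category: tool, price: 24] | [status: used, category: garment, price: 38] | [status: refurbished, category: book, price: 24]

Yes, No, No

Looking at the examples, the only property every 'Yes' case has and every 'No' case lacks is: category is tool.
[status: new, category: tool, price: 24]: Yes (category is tool).
[status: used, category: garment, price: 38]: No (category is garment).
[status: refurbished, category: book, price: 24]: No (category is book).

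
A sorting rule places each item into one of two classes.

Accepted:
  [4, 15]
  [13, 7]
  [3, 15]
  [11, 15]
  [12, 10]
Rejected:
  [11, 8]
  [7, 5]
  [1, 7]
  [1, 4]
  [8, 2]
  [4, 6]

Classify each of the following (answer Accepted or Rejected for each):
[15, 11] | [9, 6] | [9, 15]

Accepted, Rejected, Accepted

Rule: max ≥ 12. This holds for each 'Accepted' example and fails for each 'Rejected' one.
[15, 11] — max 15, hence Accepted. [9, 6] — max 9, hence Rejected. [9, 15] — max 15, hence Accepted.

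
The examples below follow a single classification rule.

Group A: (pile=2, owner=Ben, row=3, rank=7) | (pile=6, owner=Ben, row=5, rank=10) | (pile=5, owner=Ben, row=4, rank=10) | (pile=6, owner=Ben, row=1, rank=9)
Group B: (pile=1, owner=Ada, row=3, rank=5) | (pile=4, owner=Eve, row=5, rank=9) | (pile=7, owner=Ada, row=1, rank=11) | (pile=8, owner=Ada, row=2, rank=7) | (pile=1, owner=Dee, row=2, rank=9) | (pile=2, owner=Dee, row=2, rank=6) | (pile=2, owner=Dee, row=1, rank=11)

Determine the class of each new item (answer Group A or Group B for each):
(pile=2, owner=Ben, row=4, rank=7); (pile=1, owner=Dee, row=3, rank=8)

All 'Group A' examples share one property — owner is Ben — and every 'Group B' example lacks it.

Group A, Group B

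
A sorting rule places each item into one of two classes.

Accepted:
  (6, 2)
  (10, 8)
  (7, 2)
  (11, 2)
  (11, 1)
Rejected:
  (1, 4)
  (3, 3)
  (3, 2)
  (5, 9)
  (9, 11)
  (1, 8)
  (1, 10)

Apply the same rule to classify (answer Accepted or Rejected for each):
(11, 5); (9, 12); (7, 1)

'Accepted' ⟺ first > second AND sum ≥ 6.

Accepted, Rejected, Accepted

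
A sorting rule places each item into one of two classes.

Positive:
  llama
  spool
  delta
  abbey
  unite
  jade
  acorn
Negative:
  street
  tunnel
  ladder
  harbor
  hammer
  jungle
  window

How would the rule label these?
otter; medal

Positive, Positive

The classifier is using: length ≤ 5.
otter → length 5 → Positive. medal → length 5 → Positive.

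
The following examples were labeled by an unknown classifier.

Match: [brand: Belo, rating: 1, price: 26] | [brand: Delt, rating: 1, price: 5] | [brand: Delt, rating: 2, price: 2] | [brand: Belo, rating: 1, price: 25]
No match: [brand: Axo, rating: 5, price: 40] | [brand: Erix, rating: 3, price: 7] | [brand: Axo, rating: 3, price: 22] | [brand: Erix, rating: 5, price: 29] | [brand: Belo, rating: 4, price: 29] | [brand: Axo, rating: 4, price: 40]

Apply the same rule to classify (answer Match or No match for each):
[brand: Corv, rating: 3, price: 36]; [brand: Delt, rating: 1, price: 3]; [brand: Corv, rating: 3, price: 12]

No match, Match, No match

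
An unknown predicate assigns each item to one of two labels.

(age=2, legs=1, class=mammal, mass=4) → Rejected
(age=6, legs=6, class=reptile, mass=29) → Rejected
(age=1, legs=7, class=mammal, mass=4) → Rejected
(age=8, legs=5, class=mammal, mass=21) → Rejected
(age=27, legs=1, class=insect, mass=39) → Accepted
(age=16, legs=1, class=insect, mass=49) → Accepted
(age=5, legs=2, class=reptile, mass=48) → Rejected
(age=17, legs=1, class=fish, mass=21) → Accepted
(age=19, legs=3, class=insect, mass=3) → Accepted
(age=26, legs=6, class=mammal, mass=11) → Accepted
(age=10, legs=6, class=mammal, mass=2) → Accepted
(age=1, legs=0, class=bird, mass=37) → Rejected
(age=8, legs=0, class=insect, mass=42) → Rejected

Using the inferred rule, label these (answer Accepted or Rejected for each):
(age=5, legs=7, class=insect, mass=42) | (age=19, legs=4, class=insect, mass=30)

'Accepted' ⟺ age ≥ 10.
(age=5, legs=7, class=insect, mass=42) → age = 5 → Rejected. (age=19, legs=4, class=insect, mass=30) → age = 19 → Accepted.

Rejected, Accepted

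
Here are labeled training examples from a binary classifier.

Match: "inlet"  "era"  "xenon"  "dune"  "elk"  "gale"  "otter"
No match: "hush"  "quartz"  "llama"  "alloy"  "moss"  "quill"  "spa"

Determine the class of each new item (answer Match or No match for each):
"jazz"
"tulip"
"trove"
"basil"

No match, No match, Match, No match

One predicate separates the groups cleanly: contains 'e'.
"jazz" → no 'e' → No match.
"tulip" → no 'e' → No match.
"trove" → has 'e' → Match.
"basil" → no 'e' → No match.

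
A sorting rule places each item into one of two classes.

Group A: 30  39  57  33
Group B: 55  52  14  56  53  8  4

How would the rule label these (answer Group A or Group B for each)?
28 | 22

Group B, Group B

Looking at the examples, the only property every 'Group A' case has and every 'Group B' case lacks is: multiple of 3.
28: Group B (28 = 3·9 + 1). 22: Group B (22 = 3·7 + 1).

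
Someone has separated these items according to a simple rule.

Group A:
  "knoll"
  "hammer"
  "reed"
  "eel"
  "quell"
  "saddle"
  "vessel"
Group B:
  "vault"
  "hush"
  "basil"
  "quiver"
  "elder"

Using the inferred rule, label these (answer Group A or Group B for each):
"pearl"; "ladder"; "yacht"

The common property of the 'Group A' items is: has a double letter. No 'Group B' item has it.
Group B: "pearl", since no doubled letter. Group A: "ladder", since 'dd' doubled. Group B: "yacht", since no doubled letter.

Group B, Group A, Group B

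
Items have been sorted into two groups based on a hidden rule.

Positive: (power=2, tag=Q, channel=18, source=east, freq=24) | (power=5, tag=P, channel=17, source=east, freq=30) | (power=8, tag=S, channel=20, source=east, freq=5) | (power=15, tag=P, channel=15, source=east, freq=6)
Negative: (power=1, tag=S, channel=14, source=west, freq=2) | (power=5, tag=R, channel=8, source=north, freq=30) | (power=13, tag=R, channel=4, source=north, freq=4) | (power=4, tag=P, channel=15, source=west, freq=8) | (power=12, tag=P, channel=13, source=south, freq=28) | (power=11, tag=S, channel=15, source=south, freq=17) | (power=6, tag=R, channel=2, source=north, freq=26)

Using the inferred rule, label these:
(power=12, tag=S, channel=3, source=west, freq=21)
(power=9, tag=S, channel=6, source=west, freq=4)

The common property of the 'Positive' items is: source is east. No 'Negative' item has it.
(power=12, tag=S, channel=3, source=west, freq=21): source is west — does not satisfy this, so Negative. (power=9, tag=S, channel=6, source=west, freq=4): source is west — does not satisfy this, so Negative.

Negative, Negative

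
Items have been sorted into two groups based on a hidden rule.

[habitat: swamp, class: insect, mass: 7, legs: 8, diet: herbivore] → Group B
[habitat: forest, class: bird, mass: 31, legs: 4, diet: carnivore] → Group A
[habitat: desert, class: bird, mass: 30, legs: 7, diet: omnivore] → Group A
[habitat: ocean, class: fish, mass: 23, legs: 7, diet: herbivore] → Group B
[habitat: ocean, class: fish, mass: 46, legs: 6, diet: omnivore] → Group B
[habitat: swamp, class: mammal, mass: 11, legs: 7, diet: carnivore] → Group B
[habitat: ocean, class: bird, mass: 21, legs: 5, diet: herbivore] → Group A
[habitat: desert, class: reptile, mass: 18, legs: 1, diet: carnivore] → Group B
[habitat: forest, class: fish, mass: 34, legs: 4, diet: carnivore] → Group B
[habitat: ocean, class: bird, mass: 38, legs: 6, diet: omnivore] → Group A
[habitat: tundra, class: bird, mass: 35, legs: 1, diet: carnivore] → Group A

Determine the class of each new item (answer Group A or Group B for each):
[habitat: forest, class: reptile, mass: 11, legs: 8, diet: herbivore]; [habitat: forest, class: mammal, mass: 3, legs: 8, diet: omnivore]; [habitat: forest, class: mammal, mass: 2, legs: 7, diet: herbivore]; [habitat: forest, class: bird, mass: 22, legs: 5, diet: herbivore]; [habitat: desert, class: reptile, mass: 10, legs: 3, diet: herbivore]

Rule: class is bird. This holds for each 'Group A' example and fails for each 'Group B' one.
Group B: [habitat: forest, class: reptile, mass: 11, legs: 8, diet: herbivore], since class is reptile.
Group B: [habitat: forest, class: mammal, mass: 3, legs: 8, diet: omnivore], since class is mammal.
Group B: [habitat: forest, class: mammal, mass: 2, legs: 7, diet: herbivore], since class is mammal.
Group A: [habitat: forest, class: bird, mass: 22, legs: 5, diet: herbivore], since class is bird.
Group B: [habitat: desert, class: reptile, mass: 10, legs: 3, diet: herbivore], since class is reptile.

Group B, Group B, Group B, Group A, Group B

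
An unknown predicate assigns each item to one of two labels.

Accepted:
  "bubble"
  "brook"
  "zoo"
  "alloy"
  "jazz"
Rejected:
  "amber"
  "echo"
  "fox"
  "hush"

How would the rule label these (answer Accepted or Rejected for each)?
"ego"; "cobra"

Rejected, Rejected

The pattern is that an item is 'Accepted' exactly when: has a double letter.
Rejected: "ego", since no doubled letter.
Rejected: "cobra", since no doubled letter.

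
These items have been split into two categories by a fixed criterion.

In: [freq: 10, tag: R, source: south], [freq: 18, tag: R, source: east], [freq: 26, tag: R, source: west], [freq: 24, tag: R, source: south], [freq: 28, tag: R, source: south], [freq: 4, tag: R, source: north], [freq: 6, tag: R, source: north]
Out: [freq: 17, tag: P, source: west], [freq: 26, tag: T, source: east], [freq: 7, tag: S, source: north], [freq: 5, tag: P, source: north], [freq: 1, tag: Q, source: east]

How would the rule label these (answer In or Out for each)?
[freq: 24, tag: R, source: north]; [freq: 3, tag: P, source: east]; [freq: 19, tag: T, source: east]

Comparing the two groups points to one rule — tag is R.
[freq: 24, tag: R, source: north]: In (tag is R). [freq: 3, tag: P, source: east]: Out (tag is P). [freq: 19, tag: T, source: east]: Out (tag is T).

In, Out, Out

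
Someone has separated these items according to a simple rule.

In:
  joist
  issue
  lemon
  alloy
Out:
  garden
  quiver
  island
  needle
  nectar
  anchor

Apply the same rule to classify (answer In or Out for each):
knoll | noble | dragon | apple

In, In, Out, In

The rule appears to be: odd length.
knoll: length 5, satisfies this → In. noble: length 5, satisfies this → In. dragon: length 6, doesn't match → Out. apple: length 5, satisfies this → In.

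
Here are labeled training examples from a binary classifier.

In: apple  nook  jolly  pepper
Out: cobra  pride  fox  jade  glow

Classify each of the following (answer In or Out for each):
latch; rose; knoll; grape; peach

Out, Out, In, Out, Out

The pattern is that an item is 'In' exactly when: has a double letter.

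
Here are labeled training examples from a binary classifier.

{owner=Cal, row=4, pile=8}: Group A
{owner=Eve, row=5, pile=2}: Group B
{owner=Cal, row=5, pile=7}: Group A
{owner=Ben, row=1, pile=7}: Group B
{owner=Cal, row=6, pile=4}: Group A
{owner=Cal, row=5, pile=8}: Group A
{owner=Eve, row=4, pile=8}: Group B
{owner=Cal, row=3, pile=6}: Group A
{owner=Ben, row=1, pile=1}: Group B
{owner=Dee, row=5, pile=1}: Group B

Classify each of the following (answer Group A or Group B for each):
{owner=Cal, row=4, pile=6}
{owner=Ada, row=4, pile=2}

Group A, Group B

The distinguishing property — owner is Cal — holds for all the 'Group A' cases and none of the 'Group B' cases.
Group A: {owner=Cal, row=4, pile=6}, since owner is Cal.
Group B: {owner=Ada, row=4, pile=2}, since owner is Ada.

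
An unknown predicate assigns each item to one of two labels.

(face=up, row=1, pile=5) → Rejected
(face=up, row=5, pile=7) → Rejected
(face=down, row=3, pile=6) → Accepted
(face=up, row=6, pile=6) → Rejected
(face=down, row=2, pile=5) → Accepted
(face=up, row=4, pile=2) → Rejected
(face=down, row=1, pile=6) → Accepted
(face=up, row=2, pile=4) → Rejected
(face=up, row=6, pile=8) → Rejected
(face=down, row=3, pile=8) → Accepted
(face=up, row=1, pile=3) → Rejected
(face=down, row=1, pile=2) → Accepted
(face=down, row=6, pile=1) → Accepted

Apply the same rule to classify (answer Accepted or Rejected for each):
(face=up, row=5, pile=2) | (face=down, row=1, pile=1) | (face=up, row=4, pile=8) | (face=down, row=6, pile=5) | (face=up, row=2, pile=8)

Rejected, Accepted, Rejected, Accepted, Rejected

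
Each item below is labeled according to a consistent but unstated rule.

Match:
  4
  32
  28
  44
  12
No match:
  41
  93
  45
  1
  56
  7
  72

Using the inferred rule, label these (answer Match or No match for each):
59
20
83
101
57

No match, Match, No match, No match, No match

'Match' ⟺ even AND at most 44.
59: No match (59 is odd, 59 > 44).
20: Match (20 is even, 20 ≤ 44).
83: No match (83 is odd, 83 > 44).
101: No match (101 is odd, 101 > 44).
57: No match (57 is odd, 57 > 44).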